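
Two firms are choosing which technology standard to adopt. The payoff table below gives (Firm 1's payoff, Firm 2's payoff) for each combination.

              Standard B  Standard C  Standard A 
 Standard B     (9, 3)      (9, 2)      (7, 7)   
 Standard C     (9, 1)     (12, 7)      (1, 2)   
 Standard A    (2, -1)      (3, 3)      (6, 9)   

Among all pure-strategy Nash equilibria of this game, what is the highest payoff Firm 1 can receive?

12

(Standard B, Standard A) is a pure NE (Firm 1: 7 ≥ 6; Firm 2: 7 ≥ 3). Firm 1 gets 7.
Both Standard C is a pure NE (Firm 1: 12 ≥ 9; Firm 2: 7 ≥ 2). Firm 1 gets 12.
Every other cell has a profitable deviation for at least one player. Highest of {7, 12} is 12.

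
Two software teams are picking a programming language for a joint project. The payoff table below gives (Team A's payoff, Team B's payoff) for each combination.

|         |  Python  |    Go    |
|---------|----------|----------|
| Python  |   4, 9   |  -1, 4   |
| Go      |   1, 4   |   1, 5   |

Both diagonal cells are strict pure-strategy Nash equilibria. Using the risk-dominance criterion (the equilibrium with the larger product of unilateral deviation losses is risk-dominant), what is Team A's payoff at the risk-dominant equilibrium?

4

At both Python: Team A loses 4 − 1 = 3 by deviating; Team B loses 9 − 4 = 5. Product = 3·5 = 15.
At both Go: Team A loses 1 − (-1) = 2 by deviating; Team B loses 5 − 4 = 1. Product = 2·1 = 2.
15 > 2, so both Python is risk-dominant. Team A's payoff there is 4.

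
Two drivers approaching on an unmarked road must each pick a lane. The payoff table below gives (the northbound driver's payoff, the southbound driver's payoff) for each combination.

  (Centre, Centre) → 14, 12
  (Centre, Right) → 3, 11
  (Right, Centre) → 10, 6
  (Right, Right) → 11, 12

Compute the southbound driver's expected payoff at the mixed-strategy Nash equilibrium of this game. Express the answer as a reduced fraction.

78/7

The northbound driver mixes with probability p on Centre, chosen so the southbound driver is indifferent: 12p + 6(1−p) = 11p + 12(1−p) gives p = 6/7.
The southbound driver's expected payoff is 12·6/7 + 6·1/7 = 78/7.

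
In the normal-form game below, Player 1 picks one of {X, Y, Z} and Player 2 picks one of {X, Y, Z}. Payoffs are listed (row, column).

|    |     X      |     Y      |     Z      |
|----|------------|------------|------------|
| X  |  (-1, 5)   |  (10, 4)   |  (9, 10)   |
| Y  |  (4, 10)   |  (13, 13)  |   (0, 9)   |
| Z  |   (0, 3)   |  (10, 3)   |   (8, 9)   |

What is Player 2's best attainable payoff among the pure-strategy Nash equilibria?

(X, Z) is a pure NE (Player 1: 9 ≥ 8; Player 2: 10 ≥ 5). Player 2 gets 10.
Both Y is a pure NE (Player 1: 13 ≥ 10; Player 2: 13 ≥ 10). Player 2 gets 13.
Every other cell has a profitable deviation for at least one player. Highest of {10, 13} is 13.

13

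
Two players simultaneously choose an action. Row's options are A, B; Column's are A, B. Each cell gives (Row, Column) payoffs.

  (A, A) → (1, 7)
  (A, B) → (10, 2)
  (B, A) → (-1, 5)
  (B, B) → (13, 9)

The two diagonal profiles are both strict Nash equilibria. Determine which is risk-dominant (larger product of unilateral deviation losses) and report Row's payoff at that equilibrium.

13

At both A: Row loses 1 − (-1) = 2 by deviating; Column loses 7 − 2 = 5. Product = 2·5 = 10.
At both B: Row loses 13 − 10 = 3 by deviating; Column loses 9 − 5 = 4. Product = 3·4 = 12.
12 > 10, so both B is risk-dominant. Row's payoff there is 13.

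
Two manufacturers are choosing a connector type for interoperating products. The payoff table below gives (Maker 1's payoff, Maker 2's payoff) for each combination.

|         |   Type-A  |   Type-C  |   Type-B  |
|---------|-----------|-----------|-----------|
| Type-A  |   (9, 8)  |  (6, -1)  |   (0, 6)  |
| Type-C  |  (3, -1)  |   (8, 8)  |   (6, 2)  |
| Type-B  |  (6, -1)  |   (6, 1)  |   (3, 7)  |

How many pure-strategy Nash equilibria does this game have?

Both Type-A: Maker 1 gets 9 (best alternative 6); Maker 2 gets 8 (best alternative 6). Neither deviates — NE.
Both Type-C: Maker 1 gets 8 (best alternative 6); Maker 2 gets 8 (best alternative 2). Neither deviates — NE.
Both Type-B is not a NE: Maker 1 would switch to Type-C (6 > 3).
No other cell survives both best-response checks, so there are 2 pure NE.

2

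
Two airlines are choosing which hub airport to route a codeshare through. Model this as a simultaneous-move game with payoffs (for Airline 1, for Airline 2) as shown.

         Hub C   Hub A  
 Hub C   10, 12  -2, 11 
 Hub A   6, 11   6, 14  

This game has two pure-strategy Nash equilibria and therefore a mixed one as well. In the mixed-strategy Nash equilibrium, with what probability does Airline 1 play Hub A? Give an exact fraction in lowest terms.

Airline 1's mix p on Hub C must make Airline 2 indifferent between Hub C and Hub A.
Airline 2's payoff from Hub C: 12p + 11(1−p). From Hub A: 11p + 14(1−p).
Set equal: 1p = 3(1−p) → p = 3/4.
Probability on Hub A is 1 − 3/4 = 1/4.

1/4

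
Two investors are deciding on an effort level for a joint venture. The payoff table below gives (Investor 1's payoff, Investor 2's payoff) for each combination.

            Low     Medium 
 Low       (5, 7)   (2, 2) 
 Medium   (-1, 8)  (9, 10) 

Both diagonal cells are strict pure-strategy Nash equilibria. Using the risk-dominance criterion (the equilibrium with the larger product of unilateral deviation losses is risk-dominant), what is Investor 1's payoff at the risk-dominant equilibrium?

At both Low: Investor 1 loses 5 − (-1) = 6 by deviating; Investor 2 loses 7 − 2 = 5. Product = 6·5 = 30.
At both Medium: Investor 1 loses 9 − 2 = 7 by deviating; Investor 2 loses 10 − 8 = 2. Product = 7·2 = 14.
30 > 14, so both Low is risk-dominant. Investor 1's payoff there is 5.

5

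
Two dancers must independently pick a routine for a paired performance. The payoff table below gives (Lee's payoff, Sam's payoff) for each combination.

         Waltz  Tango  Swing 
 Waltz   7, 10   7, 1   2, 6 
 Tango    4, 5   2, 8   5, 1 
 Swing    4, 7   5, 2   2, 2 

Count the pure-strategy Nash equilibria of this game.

Both Waltz: Lee gets 7 (best alternative 4); Sam gets 10 (best alternative 6). Neither deviates — NE.
Both Tango is not a NE: Lee would switch to Waltz (7 > 2).
No other cell survives both best-response checks, so there is 1 pure NE.

1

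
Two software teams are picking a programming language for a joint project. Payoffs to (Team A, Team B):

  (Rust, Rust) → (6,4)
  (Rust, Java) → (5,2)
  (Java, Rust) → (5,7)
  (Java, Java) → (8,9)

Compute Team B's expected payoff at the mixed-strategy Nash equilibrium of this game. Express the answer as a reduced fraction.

Team A mixes with probability p on Rust, chosen so Team B is indifferent: 4p + 7(1−p) = 2p + 9(1−p) gives p = 1/2.
Team B's expected payoff is 4·1/2 + 7·1/2 = 11/2.

11/2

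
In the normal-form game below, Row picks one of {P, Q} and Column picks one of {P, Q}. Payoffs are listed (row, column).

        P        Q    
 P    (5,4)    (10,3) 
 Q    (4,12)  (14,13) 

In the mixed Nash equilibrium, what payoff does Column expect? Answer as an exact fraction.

8

Row mixes with probability p on P, chosen so Column is indifferent: 4p + 12(1−p) = 3p + 13(1−p) gives p = 1/2.
Column's expected payoff is 4·1/2 + 12·1/2 = 8.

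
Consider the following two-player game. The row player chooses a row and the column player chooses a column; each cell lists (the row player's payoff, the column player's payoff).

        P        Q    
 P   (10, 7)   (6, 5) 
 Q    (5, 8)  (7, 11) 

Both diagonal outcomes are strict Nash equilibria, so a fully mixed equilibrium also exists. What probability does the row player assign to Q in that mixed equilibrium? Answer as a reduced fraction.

The row player's mix p on P must make the column player indifferent between P and Q.
The column player's payoff from P: 7p + 8(1−p). From Q: 5p + 11(1−p).
Set equal: 2p = 3(1−p) → p = 3/5.
Probability on Q is 1 − 3/5 = 2/5.

2/5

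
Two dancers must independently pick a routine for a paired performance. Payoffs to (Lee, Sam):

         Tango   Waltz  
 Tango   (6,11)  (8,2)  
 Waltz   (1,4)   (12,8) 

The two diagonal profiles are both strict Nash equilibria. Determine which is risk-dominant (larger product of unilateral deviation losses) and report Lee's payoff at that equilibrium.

6

At both Tango: Lee loses 6 − 1 = 5 by deviating; Sam loses 11 − 2 = 9. Product = 5·9 = 45.
At both Waltz: Lee loses 12 − 8 = 4 by deviating; Sam loses 8 − 4 = 4. Product = 4·4 = 16.
45 > 16, so both Tango is risk-dominant. Lee's payoff there is 6.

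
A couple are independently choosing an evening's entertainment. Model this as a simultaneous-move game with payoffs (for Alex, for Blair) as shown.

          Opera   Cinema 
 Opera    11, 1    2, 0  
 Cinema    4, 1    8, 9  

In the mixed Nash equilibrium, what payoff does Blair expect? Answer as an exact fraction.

Alex mixes with probability p on Opera, chosen so Blair is indifferent: 1p + 1(1−p) = 0p + 9(1−p) gives p = 8/9.
Blair's expected payoff is 1·8/9 + 1·1/9 = 1.

1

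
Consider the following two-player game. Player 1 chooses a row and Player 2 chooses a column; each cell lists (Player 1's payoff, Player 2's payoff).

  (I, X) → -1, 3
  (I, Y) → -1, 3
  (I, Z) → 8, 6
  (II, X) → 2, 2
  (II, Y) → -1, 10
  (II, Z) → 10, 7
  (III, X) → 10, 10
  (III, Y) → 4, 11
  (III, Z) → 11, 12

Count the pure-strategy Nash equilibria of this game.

(III, Z): Player 1 gets 11 (best alternative 10); Player 2 gets 12 (best alternative 11). Neither deviates — NE.
(I, X) is not a NE: Player 1 would switch to III (10 > -1).
No other cell survives both best-response checks, so there is 1 pure NE.

1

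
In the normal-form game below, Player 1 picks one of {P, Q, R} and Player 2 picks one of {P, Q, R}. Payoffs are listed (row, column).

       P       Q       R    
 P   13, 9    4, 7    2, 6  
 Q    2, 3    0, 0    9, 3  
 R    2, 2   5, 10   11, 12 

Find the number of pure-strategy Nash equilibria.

2

Both P: Player 1 gets 13 (best alternative 2); Player 2 gets 9 (best alternative 7). Neither deviates — NE.
Both R: Player 1 gets 11 (best alternative 9); Player 2 gets 12 (best alternative 10). Neither deviates — NE.
Both Q is not a NE: Player 1 would switch to R (5 > 0).
No other cell survives both best-response checks, so there are 2 pure NE.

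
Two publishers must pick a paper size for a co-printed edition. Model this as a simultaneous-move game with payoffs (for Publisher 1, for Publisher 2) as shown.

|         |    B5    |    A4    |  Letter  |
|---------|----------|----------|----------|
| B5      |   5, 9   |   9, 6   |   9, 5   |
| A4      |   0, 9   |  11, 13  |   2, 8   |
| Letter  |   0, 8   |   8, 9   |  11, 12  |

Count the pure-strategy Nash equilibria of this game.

Both B5: Publisher 1 gets 5 (best alternative 0); Publisher 2 gets 9 (best alternative 6). Neither deviates — NE.
Both A4: Publisher 1 gets 11 (best alternative 9); Publisher 2 gets 13 (best alternative 9). Neither deviates — NE.
Both Letter: Publisher 1 gets 11 (best alternative 9); Publisher 2 gets 12 (best alternative 9). Neither deviates — NE.
(A4, B5) is not a NE: Publisher 1 would switch to B5 (5 > 0).
No other cell survives both best-response checks, so there are 3 pure NE.

3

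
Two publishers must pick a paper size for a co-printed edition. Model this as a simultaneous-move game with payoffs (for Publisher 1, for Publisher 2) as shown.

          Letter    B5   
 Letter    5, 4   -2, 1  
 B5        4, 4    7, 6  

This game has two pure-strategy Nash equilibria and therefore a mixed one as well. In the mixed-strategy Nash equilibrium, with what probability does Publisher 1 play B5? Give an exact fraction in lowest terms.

Publisher 1's mix p on Letter must make Publisher 2 indifferent between Letter and B5.
Publisher 2's payoff from Letter: 4p + 4(1−p). From B5: 1p + 6(1−p).
Set equal: 3p = 2(1−p) → p = 2/5.
Probability on B5 is 1 − 2/5 = 3/5.

3/5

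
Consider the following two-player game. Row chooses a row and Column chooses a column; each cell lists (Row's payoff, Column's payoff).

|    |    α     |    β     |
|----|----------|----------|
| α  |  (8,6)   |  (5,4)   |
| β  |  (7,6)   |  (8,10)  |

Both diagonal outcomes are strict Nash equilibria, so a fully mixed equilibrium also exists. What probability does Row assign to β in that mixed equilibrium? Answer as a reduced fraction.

Row's mix p on α must make Column indifferent between α and β.
Column's payoff from α: 6p + 6(1−p). From β: 4p + 10(1−p).
Set equal: 2p = 4(1−p) → p = 4/6 = 2/3.
Probability on β is 1 − 2/3 = 1/3.

1/3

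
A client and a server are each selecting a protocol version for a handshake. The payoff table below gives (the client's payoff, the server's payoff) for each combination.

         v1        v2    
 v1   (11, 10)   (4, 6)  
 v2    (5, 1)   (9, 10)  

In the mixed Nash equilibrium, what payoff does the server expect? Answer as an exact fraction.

The client mixes with probability p on v1, chosen so the server is indifferent: 10p + 1(1−p) = 6p + 10(1−p) gives p = 9/13.
The server's expected payoff is 10·9/13 + 1·4/13 = 94/13.

94/13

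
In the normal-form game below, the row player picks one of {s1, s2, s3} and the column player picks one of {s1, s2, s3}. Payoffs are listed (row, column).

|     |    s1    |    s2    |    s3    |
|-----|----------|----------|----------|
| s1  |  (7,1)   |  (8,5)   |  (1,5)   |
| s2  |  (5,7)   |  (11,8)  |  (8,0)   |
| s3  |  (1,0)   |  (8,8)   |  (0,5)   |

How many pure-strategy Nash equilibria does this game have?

1

Both s2: the row player gets 11 (best alternative 8); the column player gets 8 (best alternative 7). Neither deviates — NE.
Both s3 is not a NE: the row player would switch to s2 (8 > 0).
No other cell survives both best-response checks, so there is 1 pure NE.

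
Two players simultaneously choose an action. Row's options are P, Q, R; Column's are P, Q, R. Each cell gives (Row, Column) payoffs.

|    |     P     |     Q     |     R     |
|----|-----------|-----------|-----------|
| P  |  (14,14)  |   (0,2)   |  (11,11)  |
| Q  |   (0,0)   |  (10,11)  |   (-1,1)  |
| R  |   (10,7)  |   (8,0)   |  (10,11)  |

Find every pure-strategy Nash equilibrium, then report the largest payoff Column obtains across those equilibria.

Both P is a pure NE (Row: 14 ≥ 10; Column: 14 ≥ 11). Column gets 14.
Both Q is a pure NE (Row: 10 ≥ 8; Column: 11 ≥ 1). Column gets 11.
Every other cell has a profitable deviation for at least one player. Highest of {14, 11} is 14.

14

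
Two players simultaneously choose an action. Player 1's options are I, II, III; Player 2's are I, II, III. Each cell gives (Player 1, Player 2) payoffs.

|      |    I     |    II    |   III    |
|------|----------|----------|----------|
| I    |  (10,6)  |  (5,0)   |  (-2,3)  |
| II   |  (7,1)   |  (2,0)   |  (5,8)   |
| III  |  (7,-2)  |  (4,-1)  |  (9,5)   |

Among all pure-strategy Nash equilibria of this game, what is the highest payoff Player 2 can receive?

6

Both I is a pure NE (Player 1: 10 ≥ 7; Player 2: 6 ≥ 3). Player 2 gets 6.
Both III is a pure NE (Player 1: 9 ≥ 5; Player 2: 5 ≥ -1). Player 2 gets 5.
Every other cell has a profitable deviation for at least one player. Highest of {6, 5} is 6.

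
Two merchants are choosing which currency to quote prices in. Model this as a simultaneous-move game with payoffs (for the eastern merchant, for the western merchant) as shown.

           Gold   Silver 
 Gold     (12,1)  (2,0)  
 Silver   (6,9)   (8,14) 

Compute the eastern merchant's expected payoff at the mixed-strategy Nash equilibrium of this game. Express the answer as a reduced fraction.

The western merchant mixes with probability q on Gold, chosen so the eastern merchant is indifferent: 12q + 2(1−q) = 6q + 8(1−q) gives q = 1/2.
The eastern merchant's expected payoff (from either row, since indifferent) is 12·1/2 + 2·1/2 = 7.

7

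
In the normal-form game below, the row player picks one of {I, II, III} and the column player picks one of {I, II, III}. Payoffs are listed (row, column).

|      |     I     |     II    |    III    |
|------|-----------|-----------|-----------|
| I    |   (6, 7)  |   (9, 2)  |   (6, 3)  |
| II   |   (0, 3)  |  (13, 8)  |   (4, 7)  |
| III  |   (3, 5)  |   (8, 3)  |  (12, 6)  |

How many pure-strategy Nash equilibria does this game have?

Both I: the row player gets 6 (best alternative 3); the column player gets 7 (best alternative 3). Neither deviates — NE.
Both II: the row player gets 13 (best alternative 9); the column player gets 8 (best alternative 7). Neither deviates — NE.
Both III: the row player gets 12 (best alternative 6); the column player gets 6 (best alternative 5). Neither deviates — NE.
(II, III) is not a NE: the row player would switch to III (12 > 4).
No other cell survives both best-response checks, so there are 3 pure NE.

3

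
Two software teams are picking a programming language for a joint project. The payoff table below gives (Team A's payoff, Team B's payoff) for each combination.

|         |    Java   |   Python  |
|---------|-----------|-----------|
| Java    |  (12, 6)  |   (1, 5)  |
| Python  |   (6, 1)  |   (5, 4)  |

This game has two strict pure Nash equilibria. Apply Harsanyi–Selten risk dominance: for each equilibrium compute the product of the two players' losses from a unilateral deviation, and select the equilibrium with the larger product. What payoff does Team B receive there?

4

At both Java: Team A loses 12 − 6 = 6 by deviating; Team B loses 6 − 5 = 1. Product = 6·1 = 6.
At both Python: Team A loses 5 − 1 = 4 by deviating; Team B loses 4 − 1 = 3. Product = 4·3 = 12.
12 > 6, so both Python is risk-dominant. Team B's payoff there is 4.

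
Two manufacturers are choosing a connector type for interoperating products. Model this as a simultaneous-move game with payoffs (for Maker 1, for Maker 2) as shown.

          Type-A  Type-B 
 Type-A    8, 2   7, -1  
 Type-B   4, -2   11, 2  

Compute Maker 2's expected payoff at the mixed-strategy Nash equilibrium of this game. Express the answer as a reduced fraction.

2/7

Maker 1 mixes with probability p on Type-A, chosen so Maker 2 is indifferent: 2p + (-2)(1−p) = (-1)p + 2(1−p) gives p = 4/7.
Maker 2's expected payoff is 2·4/7 + (-2)·3/7 = 2/7.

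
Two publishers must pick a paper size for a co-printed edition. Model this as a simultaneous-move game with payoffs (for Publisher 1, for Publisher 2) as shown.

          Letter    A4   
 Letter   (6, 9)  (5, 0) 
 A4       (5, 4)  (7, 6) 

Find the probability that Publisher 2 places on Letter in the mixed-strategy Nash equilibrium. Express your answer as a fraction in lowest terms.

Publisher 2's mix q on Letter must make Publisher 1 indifferent between Letter and A4.
Publisher 1's payoff from Letter: 6q + 5(1−q). From A4: 5q + 7(1−q).
Set equal: 1q = 2(1−q) → q = 2/3.

2/3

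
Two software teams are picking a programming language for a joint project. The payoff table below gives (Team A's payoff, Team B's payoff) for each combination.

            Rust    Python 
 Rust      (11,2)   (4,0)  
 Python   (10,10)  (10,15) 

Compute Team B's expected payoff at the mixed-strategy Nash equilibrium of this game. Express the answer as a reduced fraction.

30/7

Team A mixes with probability p on Rust, chosen so Team B is indifferent: 2p + 10(1−p) = 0p + 15(1−p) gives p = 5/7.
Team B's expected payoff is 2·5/7 + 10·2/7 = 30/7.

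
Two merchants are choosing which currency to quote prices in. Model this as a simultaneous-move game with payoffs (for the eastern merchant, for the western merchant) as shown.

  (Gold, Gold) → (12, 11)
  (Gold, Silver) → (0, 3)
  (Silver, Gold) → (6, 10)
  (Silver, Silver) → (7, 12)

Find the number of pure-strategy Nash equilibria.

2

Both Gold: the eastern merchant gets 12 (best alternative 6); the western merchant gets 11 (best alternative 3). Neither deviates — NE.
Both Silver: the eastern merchant gets 7 (best alternative 0); the western merchant gets 12 (best alternative 10). Neither deviates — NE.
(Silver, Gold) is not a NE: the eastern merchant would switch to Gold (12 > 6).
No other cell survives both best-response checks, so there are 2 pure NE.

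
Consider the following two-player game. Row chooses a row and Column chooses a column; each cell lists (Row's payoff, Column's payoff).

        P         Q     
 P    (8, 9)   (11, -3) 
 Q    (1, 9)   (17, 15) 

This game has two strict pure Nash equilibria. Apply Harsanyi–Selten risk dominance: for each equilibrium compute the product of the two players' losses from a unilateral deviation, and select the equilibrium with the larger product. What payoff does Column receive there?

At both P: Row loses 8 − 1 = 7 by deviating; Column loses 9 − (-3) = 12. Product = 7·12 = 84.
At both Q: Row loses 17 − 11 = 6 by deviating; Column loses 15 − 9 = 6. Product = 6·6 = 36.
84 > 36, so both P is risk-dominant. Column's payoff there is 9.

9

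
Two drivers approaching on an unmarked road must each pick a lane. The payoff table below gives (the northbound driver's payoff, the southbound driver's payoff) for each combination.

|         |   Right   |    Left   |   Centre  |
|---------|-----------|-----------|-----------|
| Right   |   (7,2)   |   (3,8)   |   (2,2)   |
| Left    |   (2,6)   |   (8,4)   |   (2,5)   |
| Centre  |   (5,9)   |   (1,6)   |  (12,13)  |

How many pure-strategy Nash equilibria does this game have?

Both Centre: the northbound driver gets 12 (best alternative 2); the southbound driver gets 13 (best alternative 9). Neither deviates — NE.
Both Left is not a NE: the southbound driver would switch to Right (6 > 4).
No other cell survives both best-response checks, so there is 1 pure NE.

1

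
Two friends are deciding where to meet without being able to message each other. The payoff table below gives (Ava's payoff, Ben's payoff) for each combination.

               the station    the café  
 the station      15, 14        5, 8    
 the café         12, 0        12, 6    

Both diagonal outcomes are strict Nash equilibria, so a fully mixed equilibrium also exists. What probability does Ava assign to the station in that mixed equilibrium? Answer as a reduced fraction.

1/2

Ava's mix p on the station must make Ben indifferent between the station and the café.
Ben's payoff from the station: 14p + 0(1−p). From the café: 8p + 6(1−p).
Set equal: 6p = 6(1−p) → p = 6/12 = 1/2.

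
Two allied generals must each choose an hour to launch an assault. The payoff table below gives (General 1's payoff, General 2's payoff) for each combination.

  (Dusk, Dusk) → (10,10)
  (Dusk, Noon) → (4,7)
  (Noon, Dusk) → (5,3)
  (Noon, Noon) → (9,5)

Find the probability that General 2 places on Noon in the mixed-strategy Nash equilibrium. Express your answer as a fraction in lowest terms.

1/2

General 2's mix q on Dusk must make General 1 indifferent between Dusk and Noon.
General 1's payoff from Dusk: 10q + 4(1−q). From Noon: 5q + 9(1−q).
Set equal: 5q = 5(1−q) → q = 5/10 = 1/2.
Probability on Noon is 1 − 1/2 = 1/2.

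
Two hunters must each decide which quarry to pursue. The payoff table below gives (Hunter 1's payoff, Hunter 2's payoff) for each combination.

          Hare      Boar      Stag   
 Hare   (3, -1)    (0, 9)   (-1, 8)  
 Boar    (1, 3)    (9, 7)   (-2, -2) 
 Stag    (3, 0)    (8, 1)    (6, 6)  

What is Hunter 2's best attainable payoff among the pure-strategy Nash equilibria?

Both Boar is a pure NE (Hunter 1: 9 ≥ 8; Hunter 2: 7 ≥ 3). Hunter 2 gets 7.
Both Stag is a pure NE (Hunter 1: 6 ≥ -1; Hunter 2: 6 ≥ 1). Hunter 2 gets 6.
Every other cell has a profitable deviation for at least one player. Highest of {7, 6} is 7.

7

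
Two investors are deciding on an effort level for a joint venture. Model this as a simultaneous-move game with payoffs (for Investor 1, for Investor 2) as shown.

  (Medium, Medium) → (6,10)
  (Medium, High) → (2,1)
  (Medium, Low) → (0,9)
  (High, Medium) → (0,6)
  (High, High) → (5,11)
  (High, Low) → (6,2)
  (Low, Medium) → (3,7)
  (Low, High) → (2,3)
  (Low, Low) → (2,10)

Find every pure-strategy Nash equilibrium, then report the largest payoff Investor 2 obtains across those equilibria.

11

Both Medium is a pure NE (Investor 1: 6 ≥ 3; Investor 2: 10 ≥ 9). Investor 2 gets 10.
Both High is a pure NE (Investor 1: 5 ≥ 2; Investor 2: 11 ≥ 6). Investor 2 gets 11.
Every other cell has a profitable deviation for at least one player. Highest of {10, 11} is 11.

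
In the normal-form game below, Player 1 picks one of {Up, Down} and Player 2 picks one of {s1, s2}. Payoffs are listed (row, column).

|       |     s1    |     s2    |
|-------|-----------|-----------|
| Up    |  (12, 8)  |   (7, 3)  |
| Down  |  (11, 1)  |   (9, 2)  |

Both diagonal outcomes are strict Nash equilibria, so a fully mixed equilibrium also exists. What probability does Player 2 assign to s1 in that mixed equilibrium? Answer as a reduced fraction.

2/3

Player 2's mix q on s1 must make Player 1 indifferent between Up and Down.
Player 1's payoff from Up: 12q + 7(1−q). From Down: 11q + 9(1−q).
Set equal: 1q = 2(1−q) → q = 2/3.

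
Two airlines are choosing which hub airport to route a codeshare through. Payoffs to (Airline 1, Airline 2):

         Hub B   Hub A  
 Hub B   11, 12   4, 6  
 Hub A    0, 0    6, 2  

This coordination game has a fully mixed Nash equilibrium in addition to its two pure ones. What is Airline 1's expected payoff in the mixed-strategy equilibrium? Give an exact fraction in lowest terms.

66/13

Airline 2 mixes with probability q on Hub B, chosen so Airline 1 is indifferent: 11q + 4(1−q) = 0q + 6(1−q) gives q = 2/13.
Airline 1's expected payoff (from either row, since indifferent) is 11·2/13 + 4·11/13 = 66/13.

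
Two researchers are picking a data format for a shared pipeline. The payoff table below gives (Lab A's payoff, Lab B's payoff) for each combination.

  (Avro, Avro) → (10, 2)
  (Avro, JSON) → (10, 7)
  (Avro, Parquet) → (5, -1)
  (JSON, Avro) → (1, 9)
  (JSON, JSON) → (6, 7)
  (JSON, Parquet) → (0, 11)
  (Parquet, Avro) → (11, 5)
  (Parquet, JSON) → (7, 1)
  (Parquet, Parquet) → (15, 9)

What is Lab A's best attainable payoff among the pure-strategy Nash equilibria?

15

(Avro, JSON) is a pure NE (Lab A: 10 ≥ 7; Lab B: 7 ≥ 2). Lab A gets 10.
Both Parquet is a pure NE (Lab A: 15 ≥ 5; Lab B: 9 ≥ 5). Lab A gets 15.
Every other cell has a profitable deviation for at least one player. Highest of {10, 15} is 15.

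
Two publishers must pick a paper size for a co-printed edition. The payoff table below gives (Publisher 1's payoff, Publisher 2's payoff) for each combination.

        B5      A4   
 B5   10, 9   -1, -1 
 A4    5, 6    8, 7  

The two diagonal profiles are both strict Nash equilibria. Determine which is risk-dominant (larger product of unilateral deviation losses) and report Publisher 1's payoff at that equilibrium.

At both B5: Publisher 1 loses 10 − 5 = 5 by deviating; Publisher 2 loses 9 − (-1) = 10. Product = 5·10 = 50.
At both A4: Publisher 1 loses 8 − (-1) = 9 by deviating; Publisher 2 loses 7 − 6 = 1. Product = 9·1 = 9.
50 > 9, so both B5 is risk-dominant. Publisher 1's payoff there is 10.

10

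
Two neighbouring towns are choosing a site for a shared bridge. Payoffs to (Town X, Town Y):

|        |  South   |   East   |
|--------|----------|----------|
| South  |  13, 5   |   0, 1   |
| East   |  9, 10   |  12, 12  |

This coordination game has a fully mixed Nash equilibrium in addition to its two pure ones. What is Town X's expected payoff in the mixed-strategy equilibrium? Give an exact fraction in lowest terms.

Town Y mixes with probability q on South, chosen so Town X is indifferent: 13q + 0(1−q) = 9q + 12(1−q) gives q = 3/4.
Town X's expected payoff (from either row, since indifferent) is 13·3/4 + 0·1/4 = 39/4.

39/4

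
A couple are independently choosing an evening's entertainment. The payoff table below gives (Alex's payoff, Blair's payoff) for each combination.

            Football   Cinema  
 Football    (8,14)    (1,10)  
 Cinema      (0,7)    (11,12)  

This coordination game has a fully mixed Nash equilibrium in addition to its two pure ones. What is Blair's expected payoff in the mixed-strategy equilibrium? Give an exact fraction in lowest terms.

98/9

Alex mixes with probability p on Football, chosen so Blair is indifferent: 14p + 7(1−p) = 10p + 12(1−p) gives p = 5/9.
Blair's expected payoff is 14·5/9 + 7·4/9 = 98/9.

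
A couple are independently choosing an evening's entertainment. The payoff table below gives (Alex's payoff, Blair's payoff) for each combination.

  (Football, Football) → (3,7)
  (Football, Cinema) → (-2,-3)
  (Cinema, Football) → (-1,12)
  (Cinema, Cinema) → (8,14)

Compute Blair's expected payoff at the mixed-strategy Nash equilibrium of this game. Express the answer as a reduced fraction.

Alex mixes with probability p on Football, chosen so Blair is indifferent: 7p + 12(1−p) = (-3)p + 14(1−p) gives p = 1/6.
Blair's expected payoff is 7·1/6 + 12·5/6 = 67/6.

67/6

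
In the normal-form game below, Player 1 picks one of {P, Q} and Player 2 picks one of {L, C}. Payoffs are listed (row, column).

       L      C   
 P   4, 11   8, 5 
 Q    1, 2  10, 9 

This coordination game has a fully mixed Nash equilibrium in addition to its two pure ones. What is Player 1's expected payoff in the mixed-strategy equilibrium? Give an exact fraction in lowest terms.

32/5

Player 2 mixes with probability q on L, chosen so Player 1 is indifferent: 4q + 8(1−q) = 1q + 10(1−q) gives q = 2/5.
Player 1's expected payoff (from either row, since indifferent) is 4·2/5 + 8·3/5 = 32/5.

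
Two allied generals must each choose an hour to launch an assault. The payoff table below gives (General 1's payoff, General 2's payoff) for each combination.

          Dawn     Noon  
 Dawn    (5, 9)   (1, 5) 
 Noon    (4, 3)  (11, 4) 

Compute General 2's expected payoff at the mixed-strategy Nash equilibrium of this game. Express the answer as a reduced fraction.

21/5

General 1 mixes with probability p on Dawn, chosen so General 2 is indifferent: 9p + 3(1−p) = 5p + 4(1−p) gives p = 1/5.
General 2's expected payoff is 9·1/5 + 3·4/5 = 21/5.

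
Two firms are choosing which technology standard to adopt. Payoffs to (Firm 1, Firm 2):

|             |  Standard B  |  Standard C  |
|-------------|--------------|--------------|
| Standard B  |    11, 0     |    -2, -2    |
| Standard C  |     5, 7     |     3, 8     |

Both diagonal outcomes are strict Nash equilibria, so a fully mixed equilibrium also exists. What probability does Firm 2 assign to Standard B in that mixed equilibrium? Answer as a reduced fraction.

5/11

Firm 2's mix q on Standard B must make Firm 1 indifferent between Standard B and Standard C.
Firm 1's payoff from Standard B: 11q + (-2)(1−q). From Standard C: 5q + 3(1−q).
Set equal: 6q = 5(1−q) → q = 5/11.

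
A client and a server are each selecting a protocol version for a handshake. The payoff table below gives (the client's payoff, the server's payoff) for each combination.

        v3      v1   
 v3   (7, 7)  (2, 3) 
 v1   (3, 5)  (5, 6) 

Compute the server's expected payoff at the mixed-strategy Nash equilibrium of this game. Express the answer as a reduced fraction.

27/5

The client mixes with probability p on v3, chosen so the server is indifferent: 7p + 5(1−p) = 3p + 6(1−p) gives p = 1/5.
The server's expected payoff is 7·1/5 + 5·4/5 = 27/5.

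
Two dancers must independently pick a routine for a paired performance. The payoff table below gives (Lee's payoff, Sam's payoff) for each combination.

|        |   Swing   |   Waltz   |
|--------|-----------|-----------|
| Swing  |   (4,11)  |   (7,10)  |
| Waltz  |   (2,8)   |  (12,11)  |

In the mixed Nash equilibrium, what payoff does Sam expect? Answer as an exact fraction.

41/4

Lee mixes with probability p on Swing, chosen so Sam is indifferent: 11p + 8(1−p) = 10p + 11(1−p) gives p = 3/4.
Sam's expected payoff is 11·3/4 + 8·1/4 = 41/4.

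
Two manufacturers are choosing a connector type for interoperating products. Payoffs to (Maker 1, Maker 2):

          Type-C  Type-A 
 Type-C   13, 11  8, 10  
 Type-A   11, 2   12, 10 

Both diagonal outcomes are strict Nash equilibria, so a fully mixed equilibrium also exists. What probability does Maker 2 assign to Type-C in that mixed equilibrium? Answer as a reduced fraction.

Maker 2's mix q on Type-C must make Maker 1 indifferent between Type-C and Type-A.
Maker 1's payoff from Type-C: 13q + 8(1−q). From Type-A: 11q + 12(1−q).
Set equal: 2q = 4(1−q) → q = 4/6 = 2/3.

2/3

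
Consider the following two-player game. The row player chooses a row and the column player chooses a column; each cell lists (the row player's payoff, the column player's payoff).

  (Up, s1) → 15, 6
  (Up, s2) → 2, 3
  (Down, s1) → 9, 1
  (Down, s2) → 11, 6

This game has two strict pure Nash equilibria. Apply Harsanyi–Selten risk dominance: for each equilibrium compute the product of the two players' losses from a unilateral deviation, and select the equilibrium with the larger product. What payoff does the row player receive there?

At (Up, s1): the row player loses 15 − 9 = 6 by deviating; the column player loses 6 − 3 = 3. Product = 6·3 = 18.
At (Down, s2): the row player loses 11 − 2 = 9 by deviating; the column player loses 6 − 1 = 5. Product = 9·5 = 45.
45 > 18, so (Down, s2) is risk-dominant. The row player's payoff there is 11.

11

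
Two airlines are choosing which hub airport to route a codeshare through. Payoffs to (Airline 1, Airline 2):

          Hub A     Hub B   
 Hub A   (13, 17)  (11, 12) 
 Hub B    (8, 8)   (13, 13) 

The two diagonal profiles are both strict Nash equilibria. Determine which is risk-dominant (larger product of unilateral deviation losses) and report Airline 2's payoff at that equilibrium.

At both Hub A: Airline 1 loses 13 − 8 = 5 by deviating; Airline 2 loses 17 − 12 = 5. Product = 5·5 = 25.
At both Hub B: Airline 1 loses 13 − 11 = 2 by deviating; Airline 2 loses 13 − 8 = 5. Product = 2·5 = 10.
25 > 10, so both Hub A is risk-dominant. Airline 2's payoff there is 17.

17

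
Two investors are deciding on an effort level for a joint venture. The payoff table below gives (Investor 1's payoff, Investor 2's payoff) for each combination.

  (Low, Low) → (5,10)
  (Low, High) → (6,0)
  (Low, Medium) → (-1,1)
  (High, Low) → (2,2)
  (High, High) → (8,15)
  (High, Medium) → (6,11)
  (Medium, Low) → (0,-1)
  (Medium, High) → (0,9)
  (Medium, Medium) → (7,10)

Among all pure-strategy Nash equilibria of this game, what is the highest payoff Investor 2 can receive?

15

Both Low is a pure NE (Investor 1: 5 ≥ 2; Investor 2: 10 ≥ 1). Investor 2 gets 10.
Both High is a pure NE (Investor 1: 8 ≥ 6; Investor 2: 15 ≥ 11). Investor 2 gets 15.
Both Medium is a pure NE (Investor 1: 7 ≥ 6; Investor 2: 10 ≥ 9). Investor 2 gets 10.
Every other cell has a profitable deviation for at least one player. Highest of {10, 15, 10} is 15.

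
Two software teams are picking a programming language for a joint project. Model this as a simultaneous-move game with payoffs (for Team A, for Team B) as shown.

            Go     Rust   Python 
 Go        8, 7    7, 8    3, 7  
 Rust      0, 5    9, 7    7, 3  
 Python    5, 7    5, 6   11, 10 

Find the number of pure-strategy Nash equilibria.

Both Rust: Team A gets 9 (best alternative 7); Team B gets 7 (best alternative 5). Neither deviates — NE.
Both Python: Team A gets 11 (best alternative 7); Team B gets 10 (best alternative 7). Neither deviates — NE.
Both Go is not a NE: Team B would switch to Rust (8 > 7).
No other cell survives both best-response checks, so there are 2 pure NE.

2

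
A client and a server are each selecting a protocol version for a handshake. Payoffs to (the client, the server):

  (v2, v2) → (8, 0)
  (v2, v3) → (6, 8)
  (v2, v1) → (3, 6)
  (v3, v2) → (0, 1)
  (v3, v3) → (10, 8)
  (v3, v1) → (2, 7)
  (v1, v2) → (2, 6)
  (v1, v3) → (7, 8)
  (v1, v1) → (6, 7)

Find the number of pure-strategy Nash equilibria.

1

Both v3: the client gets 10 (best alternative 7); the server gets 8 (best alternative 7). Neither deviates — NE.
Both v1 is not a NE: the server would switch to v3 (8 > 7).
No other cell survives both best-response checks, so there is 1 pure NE.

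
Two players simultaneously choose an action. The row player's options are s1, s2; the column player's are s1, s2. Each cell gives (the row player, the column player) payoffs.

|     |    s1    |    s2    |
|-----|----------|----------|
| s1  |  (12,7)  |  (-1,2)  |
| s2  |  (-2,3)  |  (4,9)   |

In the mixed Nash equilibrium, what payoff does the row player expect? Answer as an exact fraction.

The column player mixes with probability q on s1, chosen so the row player is indifferent: 12q + (-1)(1−q) = (-2)q + 4(1−q) gives q = 5/19.
The row player's expected payoff (from either row, since indifferent) is 12·5/19 + (-1)·14/19 = 46/19.

46/19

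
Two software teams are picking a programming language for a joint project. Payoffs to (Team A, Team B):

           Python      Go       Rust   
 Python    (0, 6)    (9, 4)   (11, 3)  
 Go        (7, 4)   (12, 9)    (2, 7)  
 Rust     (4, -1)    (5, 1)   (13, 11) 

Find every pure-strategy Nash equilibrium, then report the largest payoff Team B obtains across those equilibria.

Both Go is a pure NE (Team A: 12 ≥ 9; Team B: 9 ≥ 7). Team B gets 9.
Both Rust is a pure NE (Team A: 13 ≥ 11; Team B: 11 ≥ 1). Team B gets 11.
Every other cell has a profitable deviation for at least one player. Highest of {9, 11} is 11.

11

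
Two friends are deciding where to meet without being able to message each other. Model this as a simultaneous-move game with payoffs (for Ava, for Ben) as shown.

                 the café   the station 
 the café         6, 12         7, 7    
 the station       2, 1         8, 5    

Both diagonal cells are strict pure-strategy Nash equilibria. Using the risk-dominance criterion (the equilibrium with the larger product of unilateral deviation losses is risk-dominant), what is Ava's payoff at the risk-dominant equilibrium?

At both the café: Ava loses 6 − 2 = 4 by deviating; Ben loses 12 − 7 = 5. Product = 4·5 = 20.
At both the station: Ava loses 8 − 7 = 1 by deviating; Ben loses 5 − 1 = 4. Product = 1·4 = 4.
20 > 4, so both the café is risk-dominant. Ava's payoff there is 6.

6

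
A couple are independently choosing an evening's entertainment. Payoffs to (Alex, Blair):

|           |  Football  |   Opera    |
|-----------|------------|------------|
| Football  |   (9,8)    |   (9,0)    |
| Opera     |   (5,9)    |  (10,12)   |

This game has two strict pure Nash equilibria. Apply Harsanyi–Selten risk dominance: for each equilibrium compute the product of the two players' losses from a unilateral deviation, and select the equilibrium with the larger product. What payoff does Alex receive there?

9

At both Football: Alex loses 9 − 5 = 4 by deviating; Blair loses 8 − 0 = 8. Product = 4·8 = 32.
At both Opera: Alex loses 10 − 9 = 1 by deviating; Blair loses 12 − 9 = 3. Product = 1·3 = 3.
32 > 3, so both Football is risk-dominant. Alex's payoff there is 9.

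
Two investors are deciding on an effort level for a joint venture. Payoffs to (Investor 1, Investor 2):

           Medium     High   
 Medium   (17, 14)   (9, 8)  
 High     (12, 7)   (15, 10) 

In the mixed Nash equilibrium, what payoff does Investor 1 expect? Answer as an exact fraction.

147/11

Investor 2 mixes with probability q on Medium, chosen so Investor 1 is indifferent: 17q + 9(1−q) = 12q + 15(1−q) gives q = 6/11.
Investor 1's expected payoff (from either row, since indifferent) is 17·6/11 + 9·5/11 = 147/11.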